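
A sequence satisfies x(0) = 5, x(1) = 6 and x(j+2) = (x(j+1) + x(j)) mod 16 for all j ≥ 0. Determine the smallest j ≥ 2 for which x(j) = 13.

We have x(0) = 5,  x(1) = 6,  x(2) = 11,  x(3) = 1,  x(4) = 12,  x(5) = 13,  x(6) = 9,  x(7) = 6,  x(8) = 15,  x(9) = 5,  x(10) = 4,  x(11) = 9,  x(12) = 13,  x(13) = 6,  x(14) = 3,  x(15) = 9,  x(16) = 12,  x(17) = 5,  x(18) = 1,  x(19) = 6,  x(20) = 7,  x(21) = 13,  x(22) = 4,  x(23) = 1,  x(24) = 5,  x(25) = 6.
The sequence repeats with period 24.
The value 13 first appears (with j ≥ 2) at x(5).

5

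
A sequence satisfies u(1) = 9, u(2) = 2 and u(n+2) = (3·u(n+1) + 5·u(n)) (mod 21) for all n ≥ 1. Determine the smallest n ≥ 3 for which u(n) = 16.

We have u(1) = 9,  u(2) = 2,  u(3) = 9,  u(4) = 16,  u(5) = 9,  u(6) = 2.
The sequence repeats with period 4.
The value 16 first appears (with n ≥ 3) at u(4).

4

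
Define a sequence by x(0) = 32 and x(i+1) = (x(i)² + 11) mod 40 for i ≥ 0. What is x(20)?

Computing terms: x(0) = 32,  x(1) = 35,  x(2) = 36,  x(3) = 27,  x(4) = 20,  x(5) = 11,  x(6) = 12,  x(7) = 35.
Since x(7) = x(1) = 35, the sequence is eventually periodic: after a pre-period of length 1 it cycles with period 6.
For i ≥ 1, x(i) depends only on (i - 1) mod 6. (20 - 1) mod 6 = 1, so x(20) = x(2) = 36.

36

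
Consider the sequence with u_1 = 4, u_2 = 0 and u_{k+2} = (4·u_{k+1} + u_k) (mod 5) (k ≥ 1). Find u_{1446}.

Listing terms: u_1 = 4,  u_2 = 0,  u_3 = 4,  u_4 = 1,  u_5 = 3,  u_6 = 3,  u_7 = 0,  u_8 = 3,  u_9 = 2,  u_{10} = 1,  u_{11} = 1,  u_{12} = 0,  u_{13} = 1,  u_{14} = 4,  u_{15} = 2,  u_{16} = 2,  u_{17} = 0,  u_{18} = 2,  u_{19} = 3,  u_{20} = 4,  u_{21} = 4,  u_{22} = 0.
The sequence repeats with period 20.
(1446 - 1) mod 20 = 5, so u_{1446} = u_6 = 3.

3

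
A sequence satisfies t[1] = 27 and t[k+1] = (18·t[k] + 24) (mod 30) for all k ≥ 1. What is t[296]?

We have t[1] = 27; t[2] = 0; t[3] = 24; t[4] = 6; t[5] = 12; t[6] = 0.
Since t[6] = t[2] = 0, the sequence is eventually periodic: after a pre-period of length 1 it cycles with period 4.
For k ≥ 2, t[k] depends only on (k - 2) mod 4. (296 - 2) mod 4 = 2, so t[296] = t[4] = 6.

6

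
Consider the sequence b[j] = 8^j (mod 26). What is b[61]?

We have b[1] = 8,  b[2] = 12,  b[3] = 18,  b[4] = 14,  b[5] = 8.
Since b[5] = b[1] = 8, the sequence is periodic with period 4.
So b[61] = b[1 + ((61-1) mod 4)] = b[1] = 8.

8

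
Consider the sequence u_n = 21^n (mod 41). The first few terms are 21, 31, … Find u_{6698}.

4

u_1 = 21,  u_2 = 31,  u_3 = 36,  u_4 = 18,  u_5 = 9,  u_6 = 25,  u_7 = 33,  u_8 = 37,  u_9 = 39,  u_{10} = 40,  u_{11} = 20,  u_{12} = 10,  u_{13} = 5,  u_{14} = 23,  u_{15} = 32,  u_{16} = 16,  u_{17} = 8,  u_{18} = 4,  u_{19} = 2,  u_{20} = 1,  u_{21} = 21.
The sequence repeats with period 20.
So u_{6698} = u_{1 + ((6698-1) mod 20)} = u_{18} = 4.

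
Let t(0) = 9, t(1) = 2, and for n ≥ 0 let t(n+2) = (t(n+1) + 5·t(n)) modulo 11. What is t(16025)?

6

t(0) = 9,  t(1) = 2,  t(2) = 3,  t(3) = 2,  t(4) = 6,  t(5) = 5,  t(6) = 2,  t(7) = 5,  t(8) = 4,  t(9) = 7,  t(10) = 5,  t(11) = 7,  t(12) = 10,  t(13) = 1,  t(14) = 7,  t(15) = 1,  t(16) = 3,  t(17) = 8,  t(18) = 1,  t(19) = 8,  t(20) = 2,  t(21) = 9,  t(22) = 8,  t(23) = 9,  t(24) = 5,  t(25) = 6,  t(26) = 9,  t(27) = 6,  t(28) = 7,  t(29) = 4,  t(30) = 6,  t(31) = 4,  t(32) = 1,  t(33) = 10,  t(34) = 4,  t(35) = 10,  t(36) = 8,  t(37) = 3,  t(38) = 10,  t(39) = 3,  t(40) = 9,  t(41) = 2.
The sequence repeats with period 40.
So t(16025) = t(0 + ((16025-0) mod 40)) = t(25) = 6.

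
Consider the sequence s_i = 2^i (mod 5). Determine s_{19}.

Computing terms: s_0 = 1; s_1 = 2; s_2 = 4; s_3 = 3; s_4 = 1.
The sequence repeats with period 4.
So s_{19} = s_{0 + ((19-0) mod 4)} = s_3 = 3.

3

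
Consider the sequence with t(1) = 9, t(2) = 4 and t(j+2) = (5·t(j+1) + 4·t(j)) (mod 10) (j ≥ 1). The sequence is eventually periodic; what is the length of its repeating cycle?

4

We have t(1) = 9, t(2) = 4, t(3) = 6, t(4) = 6, t(5) = 4, t(6) = 4, t(7) = 6.
Since (t(6), t(7)) = (t(2), t(3)) = (4, 6) (two consecutive terms determine the rest), the sequence is eventually periodic: after a pre-period of length 1 it cycles with period 4.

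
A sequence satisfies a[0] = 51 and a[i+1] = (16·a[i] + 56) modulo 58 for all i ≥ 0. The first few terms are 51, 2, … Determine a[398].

Listing terms: a[0] = 51,  a[1] = 2,  a[2] = 30,  a[3] = 14,  a[4] = 48,  a[5] = 12,  a[6] = 16,  a[7] = 22,  a[8] = 2.
Since a[8] = a[1] = 2, the sequence is eventually periodic: after a pre-period of length 1 it cycles with period 7.
For i ≥ 1, a[i] depends only on (i - 1) mod 7. (398 - 1) mod 7 = 5, so a[398] = a[6] = 16.

16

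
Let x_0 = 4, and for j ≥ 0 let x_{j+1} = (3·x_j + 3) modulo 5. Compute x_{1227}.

Computing terms: x_0 = 4,  x_1 = 0,  x_2 = 3,  x_3 = 2,  x_4 = 4.
The sequence repeats with period 4.
(1227 - 0) mod 4 = 3, so x_{1227} = x_3 = 2.

2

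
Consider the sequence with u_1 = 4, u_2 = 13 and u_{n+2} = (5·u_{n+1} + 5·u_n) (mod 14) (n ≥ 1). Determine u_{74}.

13

We have u_1 = 4, u_2 = 13, u_3 = 1, u_4 = 0, u_5 = 5, u_6 = 11, u_7 = 10, u_8 = 7, u_9 = 1, u_{10} = 12, u_{11} = 9, u_{12} = 7, u_{13} = 10, u_{14} = 1, u_{15} = 13, u_{16} = 0, u_{17} = 9, u_{18} = 3, u_{19} = 4, u_{20} = 7, u_{21} = 13, u_{22} = 2, u_{23} = 5, u_{24} = 7, u_{25} = 4, u_{26} = 13.
Since (u_{25}, u_{26}) = (u_1, u_2) = (4, 13) (two consecutive terms determine the rest), the sequence is periodic with period 24.
(74 - 1) mod 24 = 1, so u_{74} = u_2 = 13.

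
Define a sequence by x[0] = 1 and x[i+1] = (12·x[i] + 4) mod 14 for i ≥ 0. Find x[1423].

Computing terms: x[0] = 1,  x[1] = 2,  x[2] = 0,  x[3] = 4,  x[4] = 10,  x[5] = 12,  x[6] = 8,  x[7] = 2.
Since x[7] = x[1] = 2, the sequence is eventually periodic: after a pre-period of length 1 it cycles with period 6.
For i ≥ 1, x[i] depends only on (i - 1) mod 6. (1423 - 1) mod 6 = 0, so x[1423] = x[1] = 2.

2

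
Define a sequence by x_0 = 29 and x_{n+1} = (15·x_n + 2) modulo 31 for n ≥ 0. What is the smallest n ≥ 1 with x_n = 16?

Listing terms: x_0 = 29; x_1 = 3; x_2 = 16; x_3 = 25; x_4 = 5; x_5 = 15; x_6 = 10; x_7 = 28; x_8 = 19; x_9 = 8; x_{10} = 29.
Since x_{10} = x_0 = 29, the sequence is periodic with period 10.
The value 16 first appears (with n ≥ 1) at x_2.

2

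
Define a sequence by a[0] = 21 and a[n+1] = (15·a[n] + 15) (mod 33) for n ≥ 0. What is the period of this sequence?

Listing terms: a[0] = 21, a[1] = 0, a[2] = 15, a[3] = 9, a[4] = 18, a[5] = 21.
Since a[5] = a[0] = 21, the sequence is periodic with period 5.

5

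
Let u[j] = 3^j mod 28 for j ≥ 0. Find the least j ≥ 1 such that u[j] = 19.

Listing terms: u[0] = 1,  u[1] = 3,  u[2] = 9,  u[3] = 27,  u[4] = 25,  u[5] = 19,  u[6] = 1.
The sequence repeats with period 6.
The value 19 first appears (with j ≥ 1) at u[5].

5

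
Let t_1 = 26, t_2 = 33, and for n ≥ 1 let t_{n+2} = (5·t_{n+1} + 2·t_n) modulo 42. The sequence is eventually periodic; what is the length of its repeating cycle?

Listing terms: t_1 = 26, t_2 = 33, t_3 = 7, t_4 = 17, t_5 = 15, t_6 = 25, t_7 = 29, t_8 = 27, t_9 = 25, t_{10} = 11, t_{11} = 21, t_{12} = 1, t_{13} = 5, t_{14} = 27, t_{15} = 19, t_{16} = 23, t_{17} = 27, t_{18} = 13, t_{19} = 35, t_{20} = 33, t_{21} = 25, t_{22} = 23, t_{23} = 39, t_{24} = 31, t_{25} = 23, t_{26} = 9, t_{27} = 7, t_{28} = 11, t_{29} = 27, t_{30} = 31, t_{31} = 41, t_{32} = 15, t_{33} = 31, t_{34} = 17, t_{35} = 21, t_{36} = 13, t_{37} = 23, t_{38} = 15, t_{39} = 37, t_{40} = 5, t_{41} = 15, t_{42} = 1, t_{43} = 35, t_{44} = 9, t_{45} = 31, t_{46} = 5, t_{47} = 3, t_{48} = 25, t_{49} = 5, t_{50} = 33, t_{51} = 7.
Since (t_{50}, t_{51}) = (t_2, t_3) = (33, 7) (two consecutive terms determine the rest), the sequence is eventually periodic: after a pre-period of length 1 it cycles with period 48.

48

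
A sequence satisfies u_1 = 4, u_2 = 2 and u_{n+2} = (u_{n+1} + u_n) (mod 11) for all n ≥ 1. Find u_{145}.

3

We have u_1 = 4, u_2 = 2, u_3 = 6, u_4 = 8, u_5 = 3, u_6 = 0, u_7 = 3, u_8 = 3, u_9 = 6, u_{10} = 9, u_{11} = 4, u_{12} = 2.
The sequence repeats with period 10.
So u_{145} = u_{1 + ((145-1) mod 10)} = u_5 = 3.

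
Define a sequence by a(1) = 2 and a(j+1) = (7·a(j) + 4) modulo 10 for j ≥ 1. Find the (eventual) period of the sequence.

4

We have a(1) = 2, a(2) = 8, a(3) = 0, a(4) = 4, a(5) = 2.
Since a(5) = a(1) = 2, the sequence is periodic with period 4.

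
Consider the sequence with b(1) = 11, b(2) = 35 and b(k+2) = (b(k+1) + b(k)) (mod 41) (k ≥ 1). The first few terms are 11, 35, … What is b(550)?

Listing terms: b(1) = 11; b(2) = 35; b(3) = 5; b(4) = 40; b(5) = 4; b(6) = 3; b(7) = 7; b(8) = 10; b(9) = 17; b(10) = 27; b(11) = 3; b(12) = 30; b(13) = 33; b(14) = 22; b(15) = 14; b(16) = 36; b(17) = 9; b(18) = 4; b(19) = 13; b(20) = 17; b(21) = 30; b(22) = 6; b(23) = 36; b(24) = 1; b(25) = 37; b(26) = 38; b(27) = 34; b(28) = 31; b(29) = 24; b(30) = 14; b(31) = 38; b(32) = 11; b(33) = 8; b(34) = 19; b(35) = 27; b(36) = 5; b(37) = 32; b(38) = 37; b(39) = 28; b(40) = 24; b(41) = 11; b(42) = 35.
The sequence repeats with period 40.
(550 - 1) mod 40 = 29, so b(550) = b(30) = 14.

14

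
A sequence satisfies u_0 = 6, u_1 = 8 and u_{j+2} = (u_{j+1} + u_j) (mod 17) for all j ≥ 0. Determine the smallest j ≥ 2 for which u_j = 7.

Computing terms: u_0 = 6, u_1 = 8, u_2 = 14, u_3 = 5, u_4 = 2, u_5 = 7, u_6 = 9, u_7 = 16, u_8 = 8, u_9 = 7, u_{10} = 15, u_{11} = 5, u_{12} = 3, u_{13} = 8, u_{14} = 11, u_{15} = 2, u_{16} = 13, u_{17} = 15, u_{18} = 11, u_{19} = 9, u_{20} = 3, u_{21} = 12, u_{22} = 15, u_{23} = 10, u_{24} = 8, u_{25} = 1, u_{26} = 9, u_{27} = 10, u_{28} = 2, u_{29} = 12, u_{30} = 14, u_{31} = 9, u_{32} = 6, u_{33} = 15, u_{34} = 4, u_{35} = 2, u_{36} = 6, u_{37} = 8.
The sequence repeats with period 36.
The value 7 first appears (with j ≥ 2) at u_5.

5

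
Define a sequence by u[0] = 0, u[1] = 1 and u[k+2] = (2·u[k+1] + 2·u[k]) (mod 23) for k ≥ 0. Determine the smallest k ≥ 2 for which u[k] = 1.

u[0] = 0; u[1] = 1; u[2] = 2; u[3] = 6; u[4] = 16; u[5] = 21; u[6] = 5; u[7] = 6; u[8] = 22; u[9] = 10; u[10] = 18; u[11] = 10; u[12] = 10; u[13] = 17; u[14] = 8; u[15] = 4; u[16] = 1; u[17] = 10; u[18] = 22; u[19] = 18; u[20] = 11; u[21] = 12; u[22] = 0; u[23] = 1.
The sequence repeats with period 22.
The value 1 first appears (with k ≥ 2) at u[16].

16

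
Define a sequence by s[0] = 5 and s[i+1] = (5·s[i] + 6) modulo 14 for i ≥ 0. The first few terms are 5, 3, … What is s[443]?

11

s[0] = 5; s[1] = 3; s[2] = 7; s[3] = 13; s[4] = 1; s[5] = 11; s[6] = 5.
The sequence repeats with period 6.
So s[443] = s[0 + ((443-0) mod 6)] = s[5] = 11.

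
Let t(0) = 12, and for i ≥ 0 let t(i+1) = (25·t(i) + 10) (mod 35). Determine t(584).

We have t(0) = 12,  t(1) = 30,  t(2) = 25,  t(3) = 5,  t(4) = 30.
Since t(4) = t(1) = 30, the sequence is eventually periodic: after a pre-period of length 1 it cycles with period 3.
For i ≥ 1, t(i) depends only on (i - 1) mod 3. (584 - 1) mod 3 = 1, so t(584) = t(2) = 25.

25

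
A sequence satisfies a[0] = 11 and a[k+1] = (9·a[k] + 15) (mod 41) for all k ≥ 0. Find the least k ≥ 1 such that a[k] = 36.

3

Listing terms: a[0] = 11,  a[1] = 32,  a[2] = 16,  a[3] = 36,  a[4] = 11.
Since a[4] = a[0] = 11, the sequence is periodic with period 4.
The value 36 first appears (with k ≥ 1) at a[3].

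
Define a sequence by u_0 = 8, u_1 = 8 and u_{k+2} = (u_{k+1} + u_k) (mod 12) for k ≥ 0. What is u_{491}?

We have u_0 = 8; u_1 = 8; u_2 = 4; u_3 = 0; u_4 = 4; u_5 = 4; u_6 = 8; u_7 = 0; u_8 = 8; u_9 = 8.
Since (u_8, u_9) = (u_0, u_1) = (8, 8) (two consecutive terms determine the rest), the sequence is periodic with period 8.
So u_{491} = u_{0 + ((491-0) mod 8)} = u_3 = 0.

0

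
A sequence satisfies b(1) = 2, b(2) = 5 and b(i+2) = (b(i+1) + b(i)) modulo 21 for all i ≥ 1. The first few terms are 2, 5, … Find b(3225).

b(1) = 2; b(2) = 5; b(3) = 7; b(4) = 12; b(5) = 19; b(6) = 10; b(7) = 8; b(8) = 18; b(9) = 5; b(10) = 2; b(11) = 7; b(12) = 9; b(13) = 16; b(14) = 4; b(15) = 20; b(16) = 3; b(17) = 2; b(18) = 5.
Since (b(17), b(18)) = (b(1), b(2)) = (2, 5) (two consecutive terms determine the rest), the sequence is periodic with period 16.
(3225 - 1) mod 16 = 8, so b(3225) = b(9) = 5.

5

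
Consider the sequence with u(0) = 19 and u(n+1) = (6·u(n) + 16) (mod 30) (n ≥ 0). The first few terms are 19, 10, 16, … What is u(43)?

We have u(0) = 19; u(1) = 10; u(2) = 16; u(3) = 22; u(4) = 28; u(5) = 4; u(6) = 10.
Since u(6) = u(1) = 10, the sequence is eventually periodic: after a pre-period of length 1 it cycles with period 5.
For n ≥ 1, u(n) depends only on (n - 1) mod 5. (43 - 1) mod 5 = 2, so u(43) = u(3) = 22.

22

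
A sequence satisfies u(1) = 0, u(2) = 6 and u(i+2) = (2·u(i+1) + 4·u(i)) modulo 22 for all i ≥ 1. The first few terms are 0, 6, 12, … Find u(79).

Listing terms: u(1) = 0,  u(2) = 6,  u(3) = 12,  u(4) = 4,  u(5) = 12,  u(6) = 18,  u(7) = 18,  u(8) = 20,  u(9) = 2,  u(10) = 18,  u(11) = 0,  u(12) = 6.
The sequence repeats with period 10.
So u(79) = u(1 + ((79-1) mod 10)) = u(9) = 2.

2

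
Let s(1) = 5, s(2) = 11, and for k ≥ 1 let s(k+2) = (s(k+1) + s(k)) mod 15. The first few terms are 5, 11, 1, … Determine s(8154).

Computing terms: s(1) = 5; s(2) = 11; s(3) = 1; s(4) = 12; s(5) = 13; s(6) = 10; s(7) = 8; s(8) = 3; s(9) = 11; s(10) = 14; s(11) = 10; s(12) = 9; s(13) = 4; s(14) = 13; s(15) = 2; s(16) = 0; s(17) = 2; s(18) = 2; s(19) = 4; s(20) = 6; s(21) = 10; s(22) = 1; s(23) = 11; s(24) = 12; s(25) = 8; s(26) = 5; s(27) = 13; s(28) = 3; s(29) = 1; s(30) = 4; s(31) = 5; s(32) = 9; s(33) = 14; s(34) = 8; s(35) = 7; s(36) = 0; s(37) = 7; s(38) = 7; s(39) = 14; s(40) = 6; s(41) = 5; s(42) = 11.
The sequence repeats with period 40.
So s(8154) = s(1 + ((8154-1) mod 40)) = s(34) = 8.

8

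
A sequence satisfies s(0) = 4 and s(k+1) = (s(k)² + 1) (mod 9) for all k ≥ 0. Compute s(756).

Computing terms: s(0) = 4,  s(1) = 8,  s(2) = 2,  s(3) = 5,  s(4) = 8.
Since s(4) = s(1) = 8, the sequence is eventually periodic: after a pre-period of length 1 it cycles with period 3.
For k ≥ 1, s(k) depends only on (k - 1) mod 3. (756 - 1) mod 3 = 2, so s(756) = s(3) = 5.

5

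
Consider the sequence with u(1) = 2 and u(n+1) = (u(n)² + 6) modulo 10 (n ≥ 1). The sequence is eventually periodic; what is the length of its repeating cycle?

3

Computing terms: u(1) = 2,  u(2) = 0,  u(3) = 6,  u(4) = 2.
Since u(4) = u(1) = 2, the sequence is periodic with period 3.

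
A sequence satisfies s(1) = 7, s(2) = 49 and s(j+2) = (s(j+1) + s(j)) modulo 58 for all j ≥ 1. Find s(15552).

48

Computing terms: s(1) = 7,  s(2) = 49,  s(3) = 56,  s(4) = 47,  s(5) = 45,  s(6) = 34,  s(7) = 21,  s(8) = 55,  s(9) = 18,  s(10) = 15,  s(11) = 33,  s(12) = 48,  s(13) = 23,  s(14) = 13,  s(15) = 36,  s(16) = 49,  s(17) = 27,  s(18) = 18,  s(19) = 45,  s(20) = 5,  s(21) = 50,  s(22) = 55,  s(23) = 47,  s(24) = 44,  s(25) = 33,  s(26) = 19,  s(27) = 52,  s(28) = 13,  s(29) = 7,  s(30) = 20,  s(31) = 27,  s(32) = 47,  s(33) = 16,  s(34) = 5,  s(35) = 21,  s(36) = 26,  s(37) = 47,  s(38) = 15,  s(39) = 4,  s(40) = 19,  s(41) = 23,  s(42) = 42,  s(43) = 7,  s(44) = 49.
Since (s(43), s(44)) = (s(1), s(2)) = (7, 49) (two consecutive terms determine the rest), the sequence is periodic with period 42.
(15552 - 1) mod 42 = 11, so s(15552) = s(12) = 48.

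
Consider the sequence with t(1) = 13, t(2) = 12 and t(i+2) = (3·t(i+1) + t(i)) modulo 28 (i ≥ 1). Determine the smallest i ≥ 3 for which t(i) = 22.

Computing terms: t(1) = 13; t(2) = 12; t(3) = 21; t(4) = 19; t(5) = 22; t(6) = 1; t(7) = 25; t(8) = 20; t(9) = 1; t(10) = 23; t(11) = 14; t(12) = 9; t(13) = 13; t(14) = 20; t(15) = 17; t(16) = 15; t(17) = 6; t(18) = 5; t(19) = 21; t(20) = 12; t(21) = 1; t(22) = 15; t(23) = 18; t(24) = 13; t(25) = 1; t(26) = 16; t(27) = 21; t(28) = 23; t(29) = 6; t(30) = 13; t(31) = 17; t(32) = 8; t(33) = 13; t(34) = 19; t(35) = 14; t(36) = 5; t(37) = 1; t(38) = 8; t(39) = 25; t(40) = 27; t(41) = 22; t(42) = 9; t(43) = 21; t(44) = 16; t(45) = 13; t(46) = 27; t(47) = 10; t(48) = 1; t(49) = 13; t(50) = 12.
Since (t(49), t(50)) = (t(1), t(2)) = (13, 12) (two consecutive terms determine the rest), the sequence is periodic with period 48.
The value 22 first appears (with i ≥ 3) at t(5).

5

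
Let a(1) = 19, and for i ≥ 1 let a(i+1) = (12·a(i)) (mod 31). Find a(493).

14

Listing terms: a(1) = 19,  a(2) = 11,  a(3) = 8,  a(4) = 3,  a(5) = 5,  a(6) = 29,  a(7) = 7,  a(8) = 22,  a(9) = 16,  a(10) = 6,  a(11) = 10,  a(12) = 27,  a(13) = 14,  a(14) = 13,  a(15) = 1,  a(16) = 12,  a(17) = 20,  a(18) = 23,  a(19) = 28,  a(20) = 26,  a(21) = 2,  a(22) = 24,  a(23) = 9,  a(24) = 15,  a(25) = 25,  a(26) = 21,  a(27) = 4,  a(28) = 17,  a(29) = 18,  a(30) = 30,  a(31) = 19.
The sequence repeats with period 30.
(493 - 1) mod 30 = 12, so a(493) = a(13) = 14.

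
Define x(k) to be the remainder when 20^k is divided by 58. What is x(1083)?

x(0) = 1,  x(1) = 20,  x(2) = 52,  x(3) = 54,  x(4) = 36,  x(5) = 24,  x(6) = 16,  x(7) = 30,  x(8) = 20.
Since x(8) = x(1) = 20, the sequence is eventually periodic: after a pre-period of length 1 it cycles with period 7.
For k ≥ 1, x(k) depends only on (k - 1) mod 7. (1083 - 1) mod 7 = 4, so x(1083) = x(5) = 24.

24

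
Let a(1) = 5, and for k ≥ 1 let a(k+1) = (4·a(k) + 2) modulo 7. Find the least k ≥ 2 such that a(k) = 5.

4

Listing terms: a(1) = 5,  a(2) = 1,  a(3) = 6,  a(4) = 5.
The sequence repeats with period 3.
The value 5 next appears (with k ≥ 2) at a(4).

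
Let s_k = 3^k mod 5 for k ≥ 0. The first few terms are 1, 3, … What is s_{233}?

We have s_0 = 1; s_1 = 3; s_2 = 4; s_3 = 2; s_4 = 1.
Since s_4 = s_0 = 1, the sequence is periodic with period 4.
So s_{233} = s_{0 + ((233-0) mod 4)} = s_1 = 3.

3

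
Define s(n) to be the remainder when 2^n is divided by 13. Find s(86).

Computing terms: s(0) = 1,  s(1) = 2,  s(2) = 4,  s(3) = 8,  s(4) = 3,  s(5) = 6,  s(6) = 12,  s(7) = 11,  s(8) = 9,  s(9) = 5,  s(10) = 10,  s(11) = 7,  s(12) = 1.
Since s(12) = s(0) = 1, the sequence is periodic with period 12.
So s(86) = s(0 + ((86-0) mod 12)) = s(2) = 4.

4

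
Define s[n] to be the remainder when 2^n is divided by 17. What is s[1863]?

9

s[1] = 2; s[2] = 4; s[3] = 8; s[4] = 16; s[5] = 15; s[6] = 13; s[7] = 9; s[8] = 1; s[9] = 2.
The sequence repeats with period 8.
So s[1863] = s[1 + ((1863-1) mod 8)] = s[7] = 9.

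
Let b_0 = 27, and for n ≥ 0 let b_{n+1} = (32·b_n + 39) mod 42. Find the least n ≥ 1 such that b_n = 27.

3

Computing terms: b_0 = 27,  b_1 = 21,  b_2 = 39,  b_3 = 27.
Since b_3 = b_0 = 27, the sequence is periodic with period 3.
The value 27 next appears (with n ≥ 1) at b_3.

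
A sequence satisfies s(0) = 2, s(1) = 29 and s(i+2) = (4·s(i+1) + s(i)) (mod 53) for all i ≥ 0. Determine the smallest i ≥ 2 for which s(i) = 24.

s(0) = 2; s(1) = 29; s(2) = 12; s(3) = 24; s(4) = 2; s(5) = 32; s(6) = 24; s(7) = 22; s(8) = 6; s(9) = 46; s(10) = 31; s(11) = 11; s(12) = 22; s(13) = 46; s(14) = 47; s(15) = 22; s(16) = 29; s(17) = 32; s(18) = 51; s(19) = 24; s(20) = 41; s(21) = 29; s(22) = 51; s(23) = 21; s(24) = 29; s(25) = 31; s(26) = 47; s(27) = 7; s(28) = 22; s(29) = 42; s(30) = 31; s(31) = 7; s(32) = 6; s(33) = 31; s(34) = 24; s(35) = 21; s(36) = 2; s(37) = 29.
Since (s(36), s(37)) = (s(0), s(1)) = (2, 29) (two consecutive terms determine the rest), the sequence is periodic with period 36.
The value 24 first appears (with i ≥ 2) at s(3).

3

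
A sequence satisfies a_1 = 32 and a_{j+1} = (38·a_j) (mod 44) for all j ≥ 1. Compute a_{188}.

We have a_1 = 32, a_2 = 28, a_3 = 8, a_4 = 40, a_5 = 24, a_6 = 32.
The sequence repeats with period 5.
(188 - 1) mod 5 = 2, so a_{188} = a_3 = 8.

8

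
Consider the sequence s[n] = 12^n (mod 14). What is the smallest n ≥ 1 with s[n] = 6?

3

Listing terms: s[0] = 1, s[1] = 12, s[2] = 4, s[3] = 6, s[4] = 2, s[5] = 10, s[6] = 8, s[7] = 12.
Since s[7] = s[1] = 12, the sequence is eventually periodic: after a pre-period of length 1 it cycles with period 6.
The value 6 first appears (with n ≥ 1) at s[3].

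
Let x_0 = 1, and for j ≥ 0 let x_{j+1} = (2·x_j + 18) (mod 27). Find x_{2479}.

2

Computing terms: x_0 = 1; x_1 = 20; x_2 = 4; x_3 = 26; x_4 = 16; x_5 = 23; x_6 = 10; x_7 = 11; x_8 = 13; x_9 = 17; x_{10} = 25; x_{11} = 14; x_{12} = 19; x_{13} = 2; x_{14} = 22; x_{15} = 8; x_{16} = 7; x_{17} = 5; x_{18} = 1.
Since x_{18} = x_0 = 1, the sequence is periodic with period 18.
So x_{2479} = x_{0 + ((2479-0) mod 18)} = x_{13} = 2.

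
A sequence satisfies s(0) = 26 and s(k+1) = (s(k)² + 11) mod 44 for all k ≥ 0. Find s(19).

We have s(0) = 26,  s(1) = 27,  s(2) = 36,  s(3) = 31,  s(4) = 4,  s(5) = 27.
Since s(5) = s(1) = 27, the sequence is eventually periodic: after a pre-period of length 1 it cycles with period 4.
For k ≥ 1, s(k) depends only on (k - 1) mod 4. (19 - 1) mod 4 = 2, so s(19) = s(3) = 31.

31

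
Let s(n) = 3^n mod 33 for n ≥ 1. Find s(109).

15

Computing terms: s(1) = 3, s(2) = 9, s(3) = 27, s(4) = 15, s(5) = 12, s(6) = 3.
The sequence repeats with period 5.
So s(109) = s(1 + ((109-1) mod 5)) = s(4) = 15.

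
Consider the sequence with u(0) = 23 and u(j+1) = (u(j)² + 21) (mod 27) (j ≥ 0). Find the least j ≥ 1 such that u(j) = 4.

Computing terms: u(0) = 23, u(1) = 10, u(2) = 13, u(3) = 1, u(4) = 22, u(5) = 19, u(6) = 4, u(7) = 10.
Since u(7) = u(1) = 10, the sequence is eventually periodic: after a pre-period of length 1 it cycles with period 6.
The value 4 first appears (with j ≥ 1) at u(6).

6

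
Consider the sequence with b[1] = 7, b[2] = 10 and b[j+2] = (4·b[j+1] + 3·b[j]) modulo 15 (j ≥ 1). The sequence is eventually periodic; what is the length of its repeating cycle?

b[1] = 7; b[2] = 10; b[3] = 1; b[4] = 4; b[5] = 4; b[6] = 13; b[7] = 4; b[8] = 10; b[9] = 7; b[10] = 13; b[11] = 13; b[12] = 1; b[13] = 13; b[14] = 10; b[15] = 4; b[16] = 1; b[17] = 1; b[18] = 7; b[19] = 1; b[20] = 10; b[21] = 13; b[22] = 7; b[23] = 7; b[24] = 4; b[25] = 7; b[26] = 10.
The sequence repeats with period 24.

24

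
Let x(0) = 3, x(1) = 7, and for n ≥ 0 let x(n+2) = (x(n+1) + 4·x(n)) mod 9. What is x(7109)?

5

Listing terms: x(0) = 3,  x(1) = 7,  x(2) = 1,  x(3) = 2,  x(4) = 6,  x(5) = 5,  x(6) = 2,  x(7) = 4,  x(8) = 3,  x(9) = 1,  x(10) = 4,  x(11) = 8,  x(12) = 6,  x(13) = 2,  x(14) = 8,  x(15) = 7,  x(16) = 3,  x(17) = 4,  x(18) = 7,  x(19) = 5,  x(20) = 6,  x(21) = 8,  x(22) = 5,  x(23) = 1,  x(24) = 3,  x(25) = 7.
The sequence repeats with period 24.
So x(7109) = x(0 + ((7109-0) mod 24)) = x(5) = 5.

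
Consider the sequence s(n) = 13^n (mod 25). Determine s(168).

21

s(1) = 13,  s(2) = 19,  s(3) = 22,  s(4) = 11,  s(5) = 18,  s(6) = 9,  s(7) = 17,  s(8) = 21,  s(9) = 23,  s(10) = 24,  s(11) = 12,  s(12) = 6,  s(13) = 3,  s(14) = 14,  s(15) = 7,  s(16) = 16,  s(17) = 8,  s(18) = 4,  s(19) = 2,  s(20) = 1,  s(21) = 13.
Since s(21) = s(1) = 13, the sequence is periodic with period 20.
(168 - 1) mod 20 = 7, so s(168) = s(8) = 21.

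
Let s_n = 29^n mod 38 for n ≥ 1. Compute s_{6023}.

s_1 = 29, s_2 = 5, s_3 = 31, s_4 = 25, s_5 = 3, s_6 = 11, s_7 = 15, s_8 = 17, s_9 = 37, s_{10} = 9, s_{11} = 33, s_{12} = 7, s_{13} = 13, s_{14} = 35, s_{15} = 27, s_{16} = 23, s_{17} = 21, s_{18} = 1, s_{19} = 29.
The sequence repeats with period 18.
(6023 - 1) mod 18 = 10, so s_{6023} = s_{11} = 33.

33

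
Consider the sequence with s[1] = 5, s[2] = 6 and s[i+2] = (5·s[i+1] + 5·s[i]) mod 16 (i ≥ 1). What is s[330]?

We have s[1] = 5,  s[2] = 6,  s[3] = 7,  s[4] = 1,  s[5] = 8,  s[6] = 13,  s[7] = 9,  s[8] = 14,  s[9] = 3,  s[10] = 5,  s[11] = 8,  s[12] = 1,  s[13] = 13,  s[14] = 6,  s[15] = 15,  s[16] = 9,  s[17] = 8,  s[18] = 5,  s[19] = 1,  s[20] = 14,  s[21] = 11,  s[22] = 13,  s[23] = 8,  s[24] = 9,  s[25] = 5,  s[26] = 6.
Since (s[25], s[26]) = (s[1], s[2]) = (5, 6) (two consecutive terms determine the rest), the sequence is periodic with period 24.
(330 - 1) mod 24 = 17, so s[330] = s[18] = 5.

5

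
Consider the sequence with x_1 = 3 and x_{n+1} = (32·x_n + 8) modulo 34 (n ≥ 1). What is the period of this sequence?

8

We have x_1 = 3; x_2 = 2; x_3 = 4; x_4 = 0; x_5 = 8; x_6 = 26; x_7 = 24; x_8 = 28; x_9 = 20; x_{10} = 2.
Since x_{10} = x_2 = 2, the sequence is eventually periodic: after a pre-period of length 1 it cycles with period 8.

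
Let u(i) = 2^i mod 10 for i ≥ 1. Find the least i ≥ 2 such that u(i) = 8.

3

Computing terms: u(1) = 2; u(2) = 4; u(3) = 8; u(4) = 6; u(5) = 2.
Since u(5) = u(1) = 2, the sequence is periodic with period 4.
The value 8 first appears (with i ≥ 2) at u(3).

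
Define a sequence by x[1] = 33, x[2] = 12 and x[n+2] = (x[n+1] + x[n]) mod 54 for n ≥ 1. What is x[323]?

We have x[1] = 33,  x[2] = 12,  x[3] = 45,  x[4] = 3,  x[5] = 48,  x[6] = 51,  x[7] = 45,  x[8] = 42,  x[9] = 33,  x[10] = 21,  x[11] = 0,  x[12] = 21,  x[13] = 21,  x[14] = 42,  x[15] = 9,  x[16] = 51,  x[17] = 6,  x[18] = 3,  x[19] = 9,  x[20] = 12,  x[21] = 21,  x[22] = 33,  x[23] = 0,  x[24] = 33,  x[25] = 33,  x[26] = 12.
The sequence repeats with period 24.
(323 - 1) mod 24 = 10, so x[323] = x[11] = 0.

0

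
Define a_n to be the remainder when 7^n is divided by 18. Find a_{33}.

Computing terms: a_0 = 1; a_1 = 7; a_2 = 13; a_3 = 1.
The sequence repeats with period 3.
So a_{33} = a_{0 + ((33-0) mod 3)} = a_0 = 1.

1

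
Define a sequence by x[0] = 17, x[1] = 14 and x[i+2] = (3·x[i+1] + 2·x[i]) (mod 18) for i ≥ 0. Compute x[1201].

14

We have x[0] = 17, x[1] = 14, x[2] = 4, x[3] = 4, x[4] = 2, x[5] = 14, x[6] = 10, x[7] = 4, x[8] = 14, x[9] = 14, x[10] = 16, x[11] = 4, x[12] = 8, x[13] = 14, x[14] = 4.
Since (x[13], x[14]) = (x[1], x[2]) = (14, 4) (two consecutive terms determine the rest), the sequence is eventually periodic: after a pre-period of length 1 it cycles with period 12.
For i ≥ 1, x[i] depends only on (i - 1) mod 12. (1201 - 1) mod 12 = 0, so x[1201] = x[1] = 14.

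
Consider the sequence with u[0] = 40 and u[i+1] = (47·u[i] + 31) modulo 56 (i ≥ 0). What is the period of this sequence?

6

We have u[0] = 40, u[1] = 7, u[2] = 24, u[3] = 39, u[4] = 16, u[5] = 55, u[6] = 40.
Since u[6] = u[0] = 40, the sequence is periodic with period 6.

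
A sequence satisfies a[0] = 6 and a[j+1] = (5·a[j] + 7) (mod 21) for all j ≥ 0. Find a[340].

12

We have a[0] = 6,  a[1] = 16,  a[2] = 3,  a[3] = 1,  a[4] = 12,  a[5] = 4,  a[6] = 6.
The sequence repeats with period 6.
(340 - 0) mod 6 = 4, so a[340] = a[4] = 12.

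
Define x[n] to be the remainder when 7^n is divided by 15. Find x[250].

4

Computing terms: x[0] = 1; x[1] = 7; x[2] = 4; x[3] = 13; x[4] = 1.
The sequence repeats with period 4.
So x[250] = x[0 + ((250-0) mod 4)] = x[2] = 4.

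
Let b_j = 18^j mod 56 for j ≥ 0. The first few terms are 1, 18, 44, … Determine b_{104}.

16

b_0 = 1, b_1 = 18, b_2 = 44, b_3 = 8, b_4 = 32, b_5 = 16, b_6 = 8.
Since b_6 = b_3 = 8, the sequence is eventually periodic: after a pre-period of length 3 it cycles with period 3.
For j ≥ 3, b_j depends only on (j - 3) mod 3. (104 - 3) mod 3 = 2, so b_{104} = b_5 = 16.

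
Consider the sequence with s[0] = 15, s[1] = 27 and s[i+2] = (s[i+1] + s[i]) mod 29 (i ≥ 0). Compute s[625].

We have s[0] = 15, s[1] = 27, s[2] = 13, s[3] = 11, s[4] = 24, s[5] = 6, s[6] = 1, s[7] = 7, s[8] = 8, s[9] = 15, s[10] = 23, s[11] = 9, s[12] = 3, s[13] = 12, s[14] = 15, s[15] = 27.
The sequence repeats with period 14.
So s[625] = s[0 + ((625-0) mod 14)] = s[9] = 15.

15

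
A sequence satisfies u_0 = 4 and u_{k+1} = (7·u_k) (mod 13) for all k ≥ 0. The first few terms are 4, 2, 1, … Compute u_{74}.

1

We have u_0 = 4; u_1 = 2; u_2 = 1; u_3 = 7; u_4 = 10; u_5 = 5; u_6 = 9; u_7 = 11; u_8 = 12; u_9 = 6; u_{10} = 3; u_{11} = 8; u_{12} = 4.
Since u_{12} = u_0 = 4, the sequence is periodic with period 12.
So u_{74} = u_{0 + ((74-0) mod 12)} = u_2 = 1.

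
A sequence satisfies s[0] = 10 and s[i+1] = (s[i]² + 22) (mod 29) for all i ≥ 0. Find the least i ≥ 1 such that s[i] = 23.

We have s[0] = 10, s[1] = 6, s[2] = 0, s[3] = 22, s[4] = 13, s[5] = 17, s[6] = 21, s[7] = 28, s[8] = 23, s[9] = 0.
Since s[9] = s[2] = 0, the sequence is eventually periodic: after a pre-period of length 2 it cycles with period 7.
The value 23 first appears (with i ≥ 1) at s[8].

8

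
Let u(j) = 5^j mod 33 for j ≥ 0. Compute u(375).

23

Listing terms: u(0) = 1,  u(1) = 5,  u(2) = 25,  u(3) = 26,  u(4) = 31,  u(5) = 23,  u(6) = 16,  u(7) = 14,  u(8) = 4,  u(9) = 20,  u(10) = 1.
The sequence repeats with period 10.
(375 - 0) mod 10 = 5, so u(375) = u(5) = 23.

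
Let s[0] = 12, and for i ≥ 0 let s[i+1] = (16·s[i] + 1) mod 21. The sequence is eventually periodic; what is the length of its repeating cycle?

s[0] = 12; s[1] = 4; s[2] = 2; s[3] = 12.
The sequence repeats with period 3.

3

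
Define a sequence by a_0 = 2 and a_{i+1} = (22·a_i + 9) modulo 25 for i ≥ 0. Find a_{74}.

Computing terms: a_0 = 2, a_1 = 3, a_2 = 0, a_3 = 9, a_4 = 7, a_5 = 13, a_6 = 20, a_7 = 24, a_8 = 12, a_9 = 23, a_{10} = 15, a_{11} = 14, a_{12} = 17, a_{13} = 8, a_{14} = 10, a_{15} = 4, a_{16} = 22, a_{17} = 18, a_{18} = 5, a_{19} = 19, a_{20} = 2.
The sequence repeats with period 20.
So a_{74} = a_{0 + ((74-0) mod 20)} = a_{14} = 10.

10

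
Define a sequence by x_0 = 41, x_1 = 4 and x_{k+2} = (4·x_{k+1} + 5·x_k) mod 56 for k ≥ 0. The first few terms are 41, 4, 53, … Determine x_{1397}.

52

Computing terms: x_0 = 41; x_1 = 4; x_2 = 53; x_3 = 8; x_4 = 17; x_5 = 52; x_6 = 13; x_7 = 32; x_8 = 25; x_9 = 36; x_{10} = 45; x_{11} = 24; x_{12} = 41; x_{13} = 4.
Since (x_{12}, x_{13}) = (x_0, x_1) = (41, 4) (two consecutive terms determine the rest), the sequence is periodic with period 12.
So x_{1397} = x_{0 + ((1397-0) mod 12)} = x_5 = 52.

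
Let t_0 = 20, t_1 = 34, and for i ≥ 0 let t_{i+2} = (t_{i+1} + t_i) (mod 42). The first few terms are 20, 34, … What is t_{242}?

12

t_0 = 20,  t_1 = 34,  t_2 = 12,  t_3 = 4,  t_4 = 16,  t_5 = 20,  t_6 = 36,  t_7 = 14,  t_8 = 8,  t_9 = 22,  t_{10} = 30,  t_{11} = 10,  t_{12} = 40,  t_{13} = 8,  t_{14} = 6,  t_{15} = 14,  t_{16} = 20,  t_{17} = 34.
The sequence repeats with period 16.
(242 - 0) mod 16 = 2, so t_{242} = t_2 = 12.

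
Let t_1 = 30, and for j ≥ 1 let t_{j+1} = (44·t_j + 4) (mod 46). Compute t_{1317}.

6

Listing terms: t_1 = 30, t_2 = 36, t_3 = 24, t_4 = 2, t_5 = 0, t_6 = 4, t_7 = 42, t_8 = 12, t_9 = 26, t_{10} = 44, t_{11} = 8, t_{12} = 34, t_{13} = 28, t_{14} = 40, t_{15} = 16, t_{16} = 18, t_{17} = 14, t_{18} = 22, t_{19} = 6, t_{20} = 38, t_{21} = 20, t_{22} = 10, t_{23} = 30.
The sequence repeats with period 22.
(1317 - 1) mod 22 = 18, so t_{1317} = t_{19} = 6.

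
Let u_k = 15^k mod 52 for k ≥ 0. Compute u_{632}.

We have u_0 = 1,  u_1 = 15,  u_2 = 17,  u_3 = 47,  u_4 = 29,  u_5 = 19,  u_6 = 25,  u_7 = 11,  u_8 = 9,  u_9 = 31,  u_{10} = 49,  u_{11} = 7,  u_{12} = 1.
Since u_{12} = u_0 = 1, the sequence is periodic with period 12.
(632 - 0) mod 12 = 8, so u_{632} = u_8 = 9.

9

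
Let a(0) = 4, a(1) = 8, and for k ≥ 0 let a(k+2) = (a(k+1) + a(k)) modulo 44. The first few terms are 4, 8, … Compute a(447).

We have a(0) = 4; a(1) = 8; a(2) = 12; a(3) = 20; a(4) = 32; a(5) = 8; a(6) = 40; a(7) = 4; a(8) = 0; a(9) = 4; a(10) = 4; a(11) = 8.
The sequence repeats with period 10.
So a(447) = a(0 + ((447-0) mod 10)) = a(7) = 4.

4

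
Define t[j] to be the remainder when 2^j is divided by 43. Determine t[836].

35

t[0] = 1, t[1] = 2, t[2] = 4, t[3] = 8, t[4] = 16, t[5] = 32, t[6] = 21, t[7] = 42, t[8] = 41, t[9] = 39, t[10] = 35, t[11] = 27, t[12] = 11, t[13] = 22, t[14] = 1.
The sequence repeats with period 14.
(836 - 0) mod 14 = 10, so t[836] = t[10] = 35.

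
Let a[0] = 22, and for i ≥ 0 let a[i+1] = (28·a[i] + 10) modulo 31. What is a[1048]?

We have a[0] = 22; a[1] = 6; a[2] = 23; a[3] = 3; a[4] = 1; a[5] = 7; a[6] = 20; a[7] = 12; a[8] = 5; a[9] = 26; a[10] = 25; a[11] = 28; a[12] = 19; a[13] = 15; a[14] = 27; a[15] = 22.
Since a[15] = a[0] = 22, the sequence is periodic with period 15.
(1048 - 0) mod 15 = 13, so a[1048] = a[13] = 15.

15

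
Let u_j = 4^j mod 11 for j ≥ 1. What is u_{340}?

Computing terms: u_1 = 4, u_2 = 5, u_3 = 9, u_4 = 3, u_5 = 1, u_6 = 4.
Since u_6 = u_1 = 4, the sequence is periodic with period 5.
So u_{340} = u_{1 + ((340-1) mod 5)} = u_5 = 1.

1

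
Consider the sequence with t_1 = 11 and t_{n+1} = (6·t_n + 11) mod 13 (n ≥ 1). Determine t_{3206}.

Listing terms: t_1 = 11; t_2 = 12; t_3 = 5; t_4 = 2; t_5 = 10; t_6 = 6; t_7 = 8; t_8 = 7; t_9 = 1; t_{10} = 4; t_{11} = 9; t_{12} = 0; t_{13} = 11.
Since t_{13} = t_1 = 11, the sequence is periodic with period 12.
So t_{3206} = t_{1 + ((3206-1) mod 12)} = t_2 = 12.

12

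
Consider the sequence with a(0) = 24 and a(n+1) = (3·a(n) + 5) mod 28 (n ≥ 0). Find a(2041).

Listing terms: a(0) = 24; a(1) = 21; a(2) = 12; a(3) = 13; a(4) = 16; a(5) = 25; a(6) = 24.
The sequence repeats with period 6.
(2041 - 0) mod 6 = 1, so a(2041) = a(1) = 21.

21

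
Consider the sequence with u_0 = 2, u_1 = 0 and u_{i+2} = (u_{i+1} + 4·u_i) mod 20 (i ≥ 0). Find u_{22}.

0

Listing terms: u_0 = 2; u_1 = 0; u_2 = 8; u_3 = 8; u_4 = 0; u_5 = 12; u_6 = 12; u_7 = 0; u_8 = 8.
Since (u_7, u_8) = (u_1, u_2) = (0, 8) (two consecutive terms determine the rest), the sequence is eventually periodic: after a pre-period of length 1 it cycles with period 6.
For i ≥ 1, u_i depends only on (i - 1) mod 6. (22 - 1) mod 6 = 3, so u_{22} = u_4 = 0.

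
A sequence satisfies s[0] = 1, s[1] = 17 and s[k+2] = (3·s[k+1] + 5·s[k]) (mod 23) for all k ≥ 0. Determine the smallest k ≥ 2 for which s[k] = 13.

Computing terms: s[0] = 1; s[1] = 17; s[2] = 10; s[3] = 0; s[4] = 4; s[5] = 12; s[6] = 10; s[7] = 21; s[8] = 21; s[9] = 7; s[10] = 11; s[11] = 22; s[12] = 6; s[13] = 13; s[14] = 0; s[15] = 19; s[16] = 11; s[17] = 13; s[18] = 2; s[19] = 2; s[20] = 16; s[21] = 12; s[22] = 1; s[23] = 17.
The sequence repeats with period 22.
The value 13 first appears (with k ≥ 2) at s[13].

13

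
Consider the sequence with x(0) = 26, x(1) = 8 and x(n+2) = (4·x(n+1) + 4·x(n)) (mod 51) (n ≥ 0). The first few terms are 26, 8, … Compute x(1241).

We have x(0) = 26; x(1) = 8; x(2) = 34; x(3) = 15; x(4) = 43; x(5) = 28; x(6) = 29; x(7) = 24; x(8) = 8; x(9) = 26; x(10) = 34; x(11) = 36; x(12) = 25; x(13) = 40; x(14) = 5; x(15) = 27; x(16) = 26; x(17) = 8.
The sequence repeats with period 16.
So x(1241) = x(0 + ((1241-0) mod 16)) = x(9) = 26.

26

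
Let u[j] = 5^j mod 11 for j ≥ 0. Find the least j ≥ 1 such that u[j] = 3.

2

Listing terms: u[0] = 1, u[1] = 5, u[2] = 3, u[3] = 4, u[4] = 9, u[5] = 1.
The sequence repeats with period 5.
The value 3 first appears (with j ≥ 1) at u[2].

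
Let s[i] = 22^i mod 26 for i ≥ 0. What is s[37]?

s[0] = 1,  s[1] = 22,  s[2] = 16,  s[3] = 14,  s[4] = 22.
Since s[4] = s[1] = 22, the sequence is eventually periodic: after a pre-period of length 1 it cycles with period 3.
For i ≥ 1, s[i] depends only on (i - 1) mod 3. (37 - 1) mod 3 = 0, so s[37] = s[1] = 22.

22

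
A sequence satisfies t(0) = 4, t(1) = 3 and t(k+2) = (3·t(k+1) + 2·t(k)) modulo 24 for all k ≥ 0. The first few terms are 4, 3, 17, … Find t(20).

13

Computing terms: t(0) = 4,  t(1) = 3,  t(2) = 17,  t(3) = 9,  t(4) = 13,  t(5) = 9,  t(6) = 5,  t(7) = 9,  t(8) = 13.
Since (t(7), t(8)) = (t(3), t(4)) = (9, 13) (two consecutive terms determine the rest), the sequence is eventually periodic: after a pre-period of length 3 it cycles with period 4.
For k ≥ 3, t(k) depends only on (k - 3) mod 4. (20 - 3) mod 4 = 1, so t(20) = t(4) = 13.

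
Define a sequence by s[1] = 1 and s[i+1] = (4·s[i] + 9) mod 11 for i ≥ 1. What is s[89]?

Listing terms: s[1] = 1, s[2] = 2, s[3] = 6, s[4] = 0, s[5] = 9, s[6] = 1.
Since s[6] = s[1] = 1, the sequence is periodic with period 5.
So s[89] = s[1 + ((89-1) mod 5)] = s[4] = 0.

0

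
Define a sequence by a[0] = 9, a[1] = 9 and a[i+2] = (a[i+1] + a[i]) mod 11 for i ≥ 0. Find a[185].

Listing terms: a[0] = 9, a[1] = 9, a[2] = 7, a[3] = 5, a[4] = 1, a[5] = 6, a[6] = 7, a[7] = 2, a[8] = 9, a[9] = 0, a[10] = 9, a[11] = 9.
The sequence repeats with period 10.
(185 - 0) mod 10 = 5, so a[185] = a[5] = 6.

6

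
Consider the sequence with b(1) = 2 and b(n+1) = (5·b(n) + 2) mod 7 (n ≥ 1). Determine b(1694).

Computing terms: b(1) = 2,  b(2) = 5,  b(3) = 6,  b(4) = 4,  b(5) = 1,  b(6) = 0,  b(7) = 2.
The sequence repeats with period 6.
(1694 - 1) mod 6 = 1, so b(1694) = b(2) = 5.

5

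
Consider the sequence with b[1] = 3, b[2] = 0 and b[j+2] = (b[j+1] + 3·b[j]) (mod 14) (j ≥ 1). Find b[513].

5

b[1] = 3,  b[2] = 0,  b[3] = 9,  b[4] = 9,  b[5] = 8,  b[6] = 7,  b[7] = 3,  b[8] = 10,  b[9] = 5,  b[10] = 7,  b[11] = 8,  b[12] = 1,  b[13] = 11,  b[14] = 0,  b[15] = 5,  b[16] = 5,  b[17] = 6,  b[18] = 7,  b[19] = 11,  b[20] = 4,  b[21] = 9,  b[22] = 7,  b[23] = 6,  b[24] = 13,  b[25] = 3,  b[26] = 0.
The sequence repeats with period 24.
(513 - 1) mod 24 = 8, so b[513] = b[9] = 5.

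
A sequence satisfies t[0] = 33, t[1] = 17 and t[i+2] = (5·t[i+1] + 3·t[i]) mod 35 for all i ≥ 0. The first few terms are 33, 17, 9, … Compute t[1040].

We have t[0] = 33,  t[1] = 17,  t[2] = 9,  t[3] = 26,  t[4] = 17,  t[5] = 23,  t[6] = 26,  t[7] = 24,  t[8] = 23,  t[9] = 12,  t[10] = 24,  t[11] = 16,  t[12] = 12,  t[13] = 3,  t[14] = 16,  t[15] = 19,  t[16] = 3,  t[17] = 2,  t[18] = 19,  t[19] = 31,  t[20] = 2,  t[21] = 33,  t[22] = 31,  t[23] = 9,  t[24] = 33,  t[25] = 17.
The sequence repeats with period 24.
So t[1040] = t[0 + ((1040-0) mod 24)] = t[8] = 23.

23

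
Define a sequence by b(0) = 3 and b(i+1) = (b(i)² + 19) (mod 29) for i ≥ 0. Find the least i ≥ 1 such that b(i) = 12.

5

Computing terms: b(0) = 3; b(1) = 28; b(2) = 20; b(3) = 13; b(4) = 14; b(5) = 12; b(6) = 18; b(7) = 24; b(8) = 15; b(9) = 12.
Since b(9) = b(5) = 12, the sequence is eventually periodic: after a pre-period of length 5 it cycles with period 4.
The value 12 first appears (with i ≥ 1) at b(5).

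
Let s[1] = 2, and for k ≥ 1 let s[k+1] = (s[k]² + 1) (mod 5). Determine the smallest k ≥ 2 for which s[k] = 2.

4

Listing terms: s[1] = 2; s[2] = 0; s[3] = 1; s[4] = 2.
Since s[4] = s[1] = 2, the sequence is periodic with period 3.
The value 2 next appears (with k ≥ 2) at s[4].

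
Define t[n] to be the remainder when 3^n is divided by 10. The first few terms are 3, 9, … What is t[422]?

Computing terms: t[1] = 3, t[2] = 9, t[3] = 7, t[4] = 1, t[5] = 3.
Since t[5] = t[1] = 3, the sequence is periodic with period 4.
So t[422] = t[1 + ((422-1) mod 4)] = t[2] = 9.

9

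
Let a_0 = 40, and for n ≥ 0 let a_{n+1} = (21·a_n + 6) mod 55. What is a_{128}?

Listing terms: a_0 = 40, a_1 = 21, a_2 = 7, a_3 = 43, a_4 = 29, a_5 = 10, a_6 = 51, a_7 = 32, a_8 = 18, a_9 = 54, a_{10} = 40.
Since a_{10} = a_0 = 40, the sequence is periodic with period 10.
So a_{128} = a_{0 + ((128-0) mod 10)} = a_8 = 18.

18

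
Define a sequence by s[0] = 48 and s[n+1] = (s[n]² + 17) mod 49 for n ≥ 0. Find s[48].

14

s[0] = 48; s[1] = 18; s[2] = 47; s[3] = 21; s[4] = 17; s[5] = 12; s[6] = 14; s[7] = 17.
Since s[7] = s[4] = 17, the sequence is eventually periodic: after a pre-period of length 4 it cycles with period 3.
For n ≥ 4, s[n] depends only on (n - 4) mod 3. (48 - 4) mod 3 = 2, so s[48] = s[6] = 14.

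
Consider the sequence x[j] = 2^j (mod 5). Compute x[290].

x[0] = 1; x[1] = 2; x[2] = 4; x[3] = 3; x[4] = 1.
The sequence repeats with period 4.
(290 - 0) mod 4 = 2, so x[290] = x[2] = 4.

4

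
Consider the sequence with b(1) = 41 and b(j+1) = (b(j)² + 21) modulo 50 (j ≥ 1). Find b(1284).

40

Listing terms: b(1) = 41; b(2) = 2; b(3) = 25; b(4) = 46; b(5) = 37; b(6) = 40; b(7) = 21; b(8) = 12; b(9) = 15; b(10) = 46.
Since b(10) = b(4) = 46, the sequence is eventually periodic: after a pre-period of length 3 it cycles with period 6.
For j ≥ 4, b(j) depends only on (j - 4) mod 6. (1284 - 4) mod 6 = 2, so b(1284) = b(6) = 40.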